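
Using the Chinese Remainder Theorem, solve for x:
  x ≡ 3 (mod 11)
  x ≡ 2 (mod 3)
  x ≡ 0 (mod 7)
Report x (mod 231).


Moduli 11, 3, 7 are pairwise coprime; by CRT there is a unique solution modulo M = 11 · 3 · 7 = 231.
Solve pairwise, accumulating the modulus:
  Start with x ≡ 3 (mod 11).
  Combine with x ≡ 2 (mod 3): since gcd(11, 3) = 1, we get a unique residue mod 33.
    Write x = 3 + 11·t and substitute into x ≡ 2 (mod 3): 11·t ≡ 2 − 3 = -1 (mod 3).
    Reduce coefficients mod 3: 2·t ≡ 2 (mod 3).
    The inverse of 2 mod 3 is 2 (since 2·2 = 4 = 1·3 + 1), so t ≡ 2·2 = 4 ≡ 1 (mod 3).
    Then x = 3 + 11·1 = 14, valid modulo lcm(11, 3) = 33: x ≡ 14 (mod 33).
  Combine with x ≡ 0 (mod 7): since gcd(33, 7) = 1, we get a unique residue mod 231.
    Write x = 14 + 33·t and substitute into x ≡ 0 (mod 7): 33·t ≡ 0 − 14 = -14 (mod 7).
    Reduce coefficients mod 7: 5·t ≡ 0 (mod 7).
    The inverse of 5 mod 7 is 3 (since 5·3 = 15 = 2·7 + 1), so t ≡ 3·0 = 0 ≡ 0 (mod 7).
    Then x = 14 + 33·0 = 14, valid modulo lcm(33, 7) = 231: x ≡ 14 (mod 231).
Verify: 14 mod 11 = 3 ✓, 14 mod 3 = 2 ✓, 14 mod 7 = 0 ✓.

x ≡ 14 (mod 231).


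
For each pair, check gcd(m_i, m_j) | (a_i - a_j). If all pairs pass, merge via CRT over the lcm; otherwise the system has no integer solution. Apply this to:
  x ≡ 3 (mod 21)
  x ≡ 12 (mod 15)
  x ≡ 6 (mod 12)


Moduli 21, 15, 12 are not pairwise coprime, so CRT works modulo lcm(m_i) when all pairwise compatibility conditions hold.
Pairwise compatibility: gcd(m_i, m_j) must divide a_i - a_j for every pair.
Merge one congruence at a time:
  Start: x ≡ 3 (mod 21).
  Combine with x ≡ 12 (mod 15): gcd(21, 15) = 3; 12 - 3 = 9, which IS divisible by 3, so compatible.
    Write x = 3 + 21·t and substitute into x ≡ 12 (mod 15): 21·t ≡ 12 − 3 = 9 (mod 15).
    Divide the congruence (and modulus) by g = 3: 7·t ≡ 3 (mod 5).
    Reduce coefficients mod 5: 2·t ≡ 3 (mod 5).
    The inverse of 2 mod 5 is 3 (since 2·3 = 6 = 1·5 + 1), so t ≡ 3·3 = 9 ≡ 4 (mod 5).
    Then x = 3 + 21·4 = 87, valid modulo lcm(21, 15) = 105: x ≡ 87 (mod 105).
  Combine with x ≡ 6 (mod 12): gcd(105, 12) = 3; 6 - 87 = -81, which IS divisible by 3, so compatible.
    Write x = 87 + 105·t and substitute into x ≡ 6 (mod 12): 105·t ≡ 6 − 87 = -81 (mod 12).
    Divide the congruence (and modulus) by g = 3: 35·t ≡ -27 (mod 4).
    Reduce coefficients mod 4: 3·t ≡ 1 (mod 4).
    The inverse of 3 mod 4 is 3 (since 3·3 = 9 = 2·4 + 1), so t ≡ 3·1 = 3 ≡ 3 (mod 4).
    Then x = 87 + 105·3 = 402, valid modulo lcm(105, 12) = 420: x ≡ 402 (mod 420).
Verify: 402 mod 21 = 3, 402 mod 15 = 12, 402 mod 12 = 6.

x ≡ 402 (mod 420).


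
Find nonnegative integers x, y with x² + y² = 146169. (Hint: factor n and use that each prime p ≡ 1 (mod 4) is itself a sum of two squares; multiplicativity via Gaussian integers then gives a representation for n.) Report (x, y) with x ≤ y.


Step 1: Factor n = 146169 = 3^2 · 109 · 149.
Step 2: Check the mod-4 condition on each prime factor: 3 ≡ 3 (mod 4), exponent 2 (must be even); 109 ≡ 1 (mod 4), exponent 1; 149 ≡ 1 (mod 4), exponent 1.
All primes ≡ 3 (mod 4) appear to even exponent (or don't appear), so by the two-squares theorem n IS expressible as a sum of two squares.
Step 3: Build a representation. Group n = k² · m with k = 3 and m = 109 · 149 = 16241 (a product of primes ≡ 1 (mod 4)); a representation of m scales to one of n via (k·x)² + (k·y)² = k²(x² + y²). Each prime p ≡ 1 (mod 4) is itself a sum of two squares; find a² by testing p − a² for a perfect square:
  109: 109 − 1² = 108, 109 − 2² = 105, 109 − 3² = 100 = 10² ⇒ 109 = 3² + 10².
  149: 149 − 1² = 148, 149 − 2² = 145, 149 − 3² = 140, 149 − 4² = 133, 149 − 5² = 124, 149 − 6² = 113, 149 − 7² = 100 = 10² ⇒ 149 = 7² + 10².
  Combine using the Brahmagupta–Fibonacci identity (a² + b²)(c² + d²) = (ac − bd)² + (ad + bc)² = (ac + bd)² + (ad − bc)²:
  109 · 149 = 16241: from (3² + 10²)(7² + 10²), take (3·7 − 10·10, 3·10 + 10·7) = (21 − 100, 30 + 70) = (-79, 100); dropping signs (only squares matter) gives (79, 100); check 79² + 100² = 6241 + 10000 = 16241 ✓.
  Scale by k = 3: (3·79, 3·100) = (237, 300).
Step 4: Order so x ≤ y and verify: 237² + 300² = 56169 + 90000 = 146169 = n. ✓

n = 146169 = 237² + 300² (one valid representation with x ≤ y).


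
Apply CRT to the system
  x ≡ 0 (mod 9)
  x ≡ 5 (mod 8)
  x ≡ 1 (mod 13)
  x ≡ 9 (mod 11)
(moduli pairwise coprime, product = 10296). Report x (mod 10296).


Product of moduli M = 9 · 8 · 13 · 11 = 10296.
Merge one congruence at a time:
  Start: x ≡ 0 (mod 9).
  Combine with x ≡ 5 (mod 8); new modulus lcm = 72.
    Write x = 0 + 9·t and substitute into x ≡ 5 (mod 8): 9·t ≡ 5 − 0 = 5 (mod 8).
    Reduce coefficients mod 8: 1·t ≡ 5 (mod 8).
    So t ≡ 5 (mod 8).
    Then x = 0 + 9·5 = 45, valid modulo lcm(9, 8) = 72: x ≡ 45 (mod 72).
  Combine with x ≡ 1 (mod 13); new modulus lcm = 936.
    Write x = 45 + 72·t and substitute into x ≡ 1 (mod 13): 72·t ≡ 1 − 45 = -44 (mod 13).
    Reduce coefficients mod 13: 7·t ≡ 8 (mod 13).
    The inverse of 7 mod 13 is 2 (since 7·2 = 14 = 1·13 + 1), so t ≡ 2·8 = 16 ≡ 3 (mod 13).
    Then x = 45 + 72·3 = 261, valid modulo lcm(72, 13) = 936: x ≡ 261 (mod 936).
  Combine with x ≡ 9 (mod 11); new modulus lcm = 10296.
    Write x = 261 + 936·t and substitute into x ≡ 9 (mod 11): 936·t ≡ 9 − 261 = -252 (mod 11).
    Reduce coefficients mod 11: 1·t ≡ 1 (mod 11).
    So t ≡ 1 (mod 11).
    Then x = 261 + 936·1 = 1197, valid modulo lcm(936, 11) = 10296: x ≡ 1197 (mod 10296).
Verify against each original: 1197 mod 9 = 0, 1197 mod 8 = 5, 1197 mod 13 = 1, 1197 mod 11 = 9.

x ≡ 1197 (mod 10296).


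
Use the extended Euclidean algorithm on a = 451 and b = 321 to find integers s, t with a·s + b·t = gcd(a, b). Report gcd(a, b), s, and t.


Euclidean algorithm on (451, 321) — divide until remainder is 0:
  451 = 1 · 321 + 130
  321 = 2 · 130 + 61
  130 = 2 · 61 + 8
  61 = 7 · 8 + 5
  8 = 1 · 5 + 3
  5 = 1 · 3 + 2
  3 = 1 · 2 + 1
  2 = 2 · 1 + 0
gcd(451, 321) = 1.
Track Bezout coefficients alongside the remainders: start with r₀ = 451 = a·1 + b·0 (s = 1, t = 0) and r₁ = 321 = a·0 + b·1 (s = 0, t = 1); each new remainder r_{k+1} = r_{k-1} − q_k·r_k inherits s_{k+1} = s_{k-1} − q_k·s_k, t_{k+1} = t_{k-1} − q_k·t_k, so r_k = a·s_k + b·t_k at every step:
  q = 1: r = 130, s = 1 − 1·0 = 1, t = 0 − 1·1 = -1  (check: 451·1 + 321·(-1) = 130)
  q = 2: r = 61, s = 0 − 2·1 = -2, t = 1 − 2·(-1) = 3  (check: 451·(-2) + 321·3 = 61)
  q = 2: r = 8, s = 1 − 2·(-2) = 5, t = -1 − 2·3 = -7  (check: 451·5 + 321·(-7) = 8)
  q = 7: r = 5, s = -2 − 7·5 = -37, t = 3 − 7·(-7) = 52  (check: 451·(-37) + 321·52 = 5)
  q = 1: r = 3, s = 5 − 1·(-37) = 42, t = -7 − 1·52 = -59  (check: 451·42 + 321·(-59) = 3)
  q = 1: r = 2, s = -37 − 1·42 = -79, t = 52 − 1·(-59) = 111  (check: 451·(-79) + 321·111 = 2)
  q = 1: r = 1, s = 42 − 1·(-79) = 121, t = -59 − 1·111 = -170  (check: 451·121 + 321·(-170) = 1)
The row with r = 1 (the gcd) gives the Bezout coefficients s = 121, t = -170.
Result: 451 · (121) + 321 · (-170) = 1.

gcd(451, 321) = 1; s = 121, t = -170 (check: 451·121 + 321·(-170) = 1).


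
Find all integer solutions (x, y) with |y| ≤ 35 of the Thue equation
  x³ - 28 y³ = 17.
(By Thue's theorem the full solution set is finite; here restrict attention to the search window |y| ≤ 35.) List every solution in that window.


The equation is x³ - 28y³ = 17. For fixed y, x³ = 28·y³ + 17, so a solution requires the RHS to be a perfect cube.
Strategy: iterate y from -35 to 35, compute RHS = 28·y³ + 17, and check whether it is a (positive or negative) perfect cube.
Check small values of y:
  y = 0: RHS = 17 is not a perfect cube.
  y = 1: RHS = 45 is not a perfect cube.
  y = -1: RHS = -11 is not a perfect cube.
  y = 2: RHS = 241 is not a perfect cube.
  y = -2: RHS = -207 is not a perfect cube.
  y = 3: RHS = 773 is not a perfect cube.
  y = -3: RHS = -739 is not a perfect cube.
Continuing the search up to |y| = 35 finds no solutions either.
No (x, y) in the scanned range satisfies the equation.

No integer solutions with |y| ≤ 35.


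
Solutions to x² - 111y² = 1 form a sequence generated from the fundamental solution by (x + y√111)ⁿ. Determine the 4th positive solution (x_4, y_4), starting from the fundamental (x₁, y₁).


Step 1: Find the fundamental solution (x₁, y₁) of x² - 111y² = 1.
  Expand √111 as a continued fraction. a₀ = ⌊√111⌋ = 10; iterate m_{k+1} = d_k·a_k − m_k, d_{k+1} = (111 − m_{k+1}²)/d_k, a_{k+1} = ⌊(a₀ + m_{k+1})/d_{k+1}⌋ (starting m₀ = 0, d₀ = 1), with convergents p_k = a_k·p_{k-1} + p_{k-2}, q_k = a_k·q_{k-1} + q_{k-2} (p₋₁ = 1, q₋₁ = 0):
  k = 0: a₀ = 10; p₀/q₀ = 10/1; p₀² − 111·q₀² = 100 − 111 = -11.
  k = 1: m = 10, d = 11, a = ⌊(10 + 10)/11⌋ = 1; p/q = (1·10 + 1)/(1·1 + 0) = 11/1; p² − 111·q² = 121 − 111 = 10.
  k = 2: m = 1, d = 10, a = ⌊(10 + 1)/10⌋ = 1; p/q = (1·11 + 10)/(1·1 + 1) = 21/2; p² − 111·q² = 441 − 444 = -3.
  k = 3: m = 9, d = 3, a = ⌊(10 + 9)/3⌋ = 6; p/q = (6·21 + 11)/(6·2 + 1) = 137/13; p² − 111·q² = 18769 − 18759 = 10.
  k = 4: m = 9, d = 10, a = ⌊(10 + 9)/10⌋ = 1; p/q = (1·137 + 21)/(1·13 + 2) = 158/15; p² − 111·q² = 24964 − 24975 = -11.
  k = 5: m = 1, d = 11, a = ⌊(10 + 1)/11⌋ = 1; p/q = (1·158 + 137)/(1·15 + 13) = 295/28; p² − 111·q² = 87025 − 87024 = 1.
  The first convergent with p² − 111·q² = 1 gives the fundamental solution (x₁, y₁) = (295, 28).
Step 2: Apply the recurrence (x_{n+1}, y_{n+1}) = (x₁x_n + 111y₁y_n, x₁y_n + y₁x_n) repeatedly.
  From (x_1, y_1) = (295, 28): x_2 = 295·295 + 111·28·28 = 174049; y_2 = 295·28 + 28·295 = 16520.
  From (x_2, y_2) = (174049, 16520): x_3 = 295·174049 + 111·28·16520 = 102688615; y_3 = 295·16520 + 28·174049 = 9746772.
  From (x_3, y_3) = (102688615, 9746772): x_4 = 295·102688615 + 111·28·9746772 = 60586108801; y_4 = 295·9746772 + 28·102688615 = 5750578960.
Step 3: Verify x_4² - 111·y_4² = 3670676579646609657601 - 3670676579646609657600 = 1 (should be 1). ✓

(x_1, y_1) = (295, 28); (x_4, y_4) = (60586108801, 5750578960).


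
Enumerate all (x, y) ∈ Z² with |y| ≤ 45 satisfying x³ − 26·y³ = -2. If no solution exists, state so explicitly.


The equation is x³ - 26y³ = -2. For fixed y, x³ = 26·y³ − 2, so a solution requires the RHS to be a perfect cube.
Strategy: iterate y from -45 to 45, compute RHS = 26·y³ − 2, and check whether it is a (positive or negative) perfect cube.
Check small values of y:
  y = 0: RHS = -2 is not a perfect cube.
  y = 1: RHS = 24 is not a perfect cube.
  y = -1: RHS = -28 is not a perfect cube.
  y = 2: RHS = 206 is not a perfect cube.
  y = -2: RHS = -210 is not a perfect cube.
  y = 3: RHS = 700 is not a perfect cube.
  y = -3: RHS = -704 is not a perfect cube.
Continuing the search up to |y| = 45 finds no solutions either.
No (x, y) in the scanned range satisfies the equation.

No integer solutions with |y| ≤ 45.


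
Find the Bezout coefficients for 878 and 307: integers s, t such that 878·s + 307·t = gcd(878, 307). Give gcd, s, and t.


Euclidean algorithm on (878, 307) — divide until remainder is 0:
  878 = 2 · 307 + 264
  307 = 1 · 264 + 43
  264 = 6 · 43 + 6
  43 = 7 · 6 + 1
  6 = 6 · 1 + 0
gcd(878, 307) = 1.
Track Bezout coefficients alongside the remainders: start with r₀ = 878 = a·1 + b·0 (s = 1, t = 0) and r₁ = 307 = a·0 + b·1 (s = 0, t = 1); each new remainder r_{k+1} = r_{k-1} − q_k·r_k inherits s_{k+1} = s_{k-1} − q_k·s_k, t_{k+1} = t_{k-1} − q_k·t_k, so r_k = a·s_k + b·t_k at every step:
  q = 2: r = 264, s = 1 − 2·0 = 1, t = 0 − 2·1 = -2  (check: 878·1 + 307·(-2) = 264)
  q = 1: r = 43, s = 0 − 1·1 = -1, t = 1 − 1·(-2) = 3  (check: 878·(-1) + 307·3 = 43)
  q = 6: r = 6, s = 1 − 6·(-1) = 7, t = -2 − 6·3 = -20  (check: 878·7 + 307·(-20) = 6)
  q = 7: r = 1, s = -1 − 7·7 = -50, t = 3 − 7·(-20) = 143  (check: 878·(-50) + 307·143 = 1)
The row with r = 1 (the gcd) gives the Bezout coefficients s = -50, t = 143.
Result: 878 · (-50) + 307 · (143) = 1.

gcd(878, 307) = 1; s = -50, t = 143 (check: 878·(-50) + 307·143 = 1).


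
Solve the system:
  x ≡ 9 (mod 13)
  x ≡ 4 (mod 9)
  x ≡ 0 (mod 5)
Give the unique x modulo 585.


Moduli 13, 9, 5 are pairwise coprime; by CRT there is a unique solution modulo M = 13 · 9 · 5 = 585.
Solve pairwise, accumulating the modulus:
  Start with x ≡ 9 (mod 13).
  Combine with x ≡ 4 (mod 9): since gcd(13, 9) = 1, we get a unique residue mod 117.
    Write x = 9 + 13·t and substitute into x ≡ 4 (mod 9): 13·t ≡ 4 − 9 = -5 (mod 9).
    Reduce coefficients mod 9: 4·t ≡ 4 (mod 9).
    The inverse of 4 mod 9 is 7 (since 4·7 = 28 = 3·9 + 1), so t ≡ 7·4 = 28 ≡ 1 (mod 9).
    Then x = 9 + 13·1 = 22, valid modulo lcm(13, 9) = 117: x ≡ 22 (mod 117).
  Combine with x ≡ 0 (mod 5): since gcd(117, 5) = 1, we get a unique residue mod 585.
    Write x = 22 + 117·t and substitute into x ≡ 0 (mod 5): 117·t ≡ 0 − 22 = -22 (mod 5).
    Reduce coefficients mod 5: 2·t ≡ 3 (mod 5).
    The inverse of 2 mod 5 is 3 (since 2·3 = 6 = 1·5 + 1), so t ≡ 3·3 = 9 ≡ 4 (mod 5).
    Then x = 22 + 117·4 = 490, valid modulo lcm(117, 5) = 585: x ≡ 490 (mod 585).
Verify: 490 mod 13 = 9 ✓, 490 mod 9 = 4 ✓, 490 mod 5 = 0 ✓.

x ≡ 490 (mod 585).


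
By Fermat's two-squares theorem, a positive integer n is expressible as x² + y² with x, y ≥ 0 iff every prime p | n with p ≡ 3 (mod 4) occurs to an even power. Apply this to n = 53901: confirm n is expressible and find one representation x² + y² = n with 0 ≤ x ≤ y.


Step 1: Factor n = 53901 = 3^2 · 53 · 113.
Step 2: Check the mod-4 condition on each prime factor: 3 ≡ 3 (mod 4), exponent 2 (must be even); 53 ≡ 1 (mod 4), exponent 1; 113 ≡ 1 (mod 4), exponent 1.
All primes ≡ 3 (mod 4) appear to even exponent (or don't appear), so by the two-squares theorem n IS expressible as a sum of two squares.
Step 3: Build a representation. Group n = k² · m with k = 3 and m = 53 · 113 = 5989 (a product of primes ≡ 1 (mod 4)); a representation of m scales to one of n via (k·x)² + (k·y)² = k²(x² + y²). Each prime p ≡ 1 (mod 4) is itself a sum of two squares; find a² by testing p − a² for a perfect square:
  53: 53 − 1² = 52, 53 − 2² = 49 = 7² ⇒ 53 = 2² + 7².
  113: 113 − 1² = 112, 113 − 2² = 109, 113 − 3² = 104, 113 − 4² = 97, 113 − 5² = 88, 113 − 6² = 77, 113 − 7² = 64 = 8² ⇒ 113 = 7² + 8².
  Combine using the Brahmagupta–Fibonacci identity (a² + b²)(c² + d²) = (ac − bd)² + (ad + bc)² = (ac + bd)² + (ad − bc)²:
  53 · 113 = 5989: from (2² + 7²)(7² + 8²), take (2·7 − 7·8, 2·8 + 7·7) = (14 − 56, 16 + 49) = (-42, 65); dropping signs (only squares matter) gives (42, 65); check 42² + 65² = 1764 + 4225 = 5989 ✓.
  Scale by k = 3: (3·42, 3·65) = (126, 195).
Step 4: Order so x ≤ y and verify: 126² + 195² = 15876 + 38025 = 53901 = n. ✓

n = 53901 = 126² + 195² (one valid representation with x ≤ y).


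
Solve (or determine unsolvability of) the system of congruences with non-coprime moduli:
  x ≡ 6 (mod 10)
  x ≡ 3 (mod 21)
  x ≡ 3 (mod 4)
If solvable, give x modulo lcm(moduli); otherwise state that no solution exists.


Moduli 10, 21, 4 are not pairwise coprime, so CRT works modulo lcm(m_i) when all pairwise compatibility conditions hold.
Pairwise compatibility: gcd(m_i, m_j) must divide a_i - a_j for every pair.
Merge one congruence at a time:
  Start: x ≡ 6 (mod 10).
  Combine with x ≡ 3 (mod 21): gcd(10, 21) = 1; 3 - 6 = -3, which IS divisible by 1, so compatible.
    Write x = 6 + 10·t and substitute into x ≡ 3 (mod 21): 10·t ≡ 3 − 6 = -3 (mod 21).
    Reduce coefficients mod 21: 10·t ≡ 18 (mod 21).
    The inverse of 10 mod 21 is 19 (since 10·19 = 190 = 9·21 + 1), so t ≡ 19·18 = 342 ≡ 6 (mod 21).
    Then x = 6 + 10·6 = 66, valid modulo lcm(10, 21) = 210: x ≡ 66 (mod 210).
  Combine with x ≡ 3 (mod 4): gcd(210, 4) = 2, and 3 - 66 = -63 is NOT divisible by 2.
    ⇒ system is inconsistent (no integer solution).

No solution (the system is inconsistent).


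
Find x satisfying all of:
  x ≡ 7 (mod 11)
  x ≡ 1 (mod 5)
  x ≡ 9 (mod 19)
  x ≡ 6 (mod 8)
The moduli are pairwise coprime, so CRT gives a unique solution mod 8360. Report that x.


Product of moduli M = 11 · 5 · 19 · 8 = 8360.
Merge one congruence at a time:
  Start: x ≡ 7 (mod 11).
  Combine with x ≡ 1 (mod 5); new modulus lcm = 55.
    Write x = 7 + 11·t and substitute into x ≡ 1 (mod 5): 11·t ≡ 1 − 7 = -6 (mod 5).
    Reduce coefficients mod 5: 1·t ≡ 4 (mod 5).
    So t ≡ 4 (mod 5).
    Then x = 7 + 11·4 = 51, valid modulo lcm(11, 5) = 55: x ≡ 51 (mod 55).
  Combine with x ≡ 9 (mod 19); new modulus lcm = 1045.
    Write x = 51 + 55·t and substitute into x ≡ 9 (mod 19): 55·t ≡ 9 − 51 = -42 (mod 19).
    Reduce coefficients mod 19: 17·t ≡ 15 (mod 19).
    The inverse of 17 mod 19 is 9 (since 17·9 = 153 = 8·19 + 1), so t ≡ 9·15 = 135 ≡ 2 (mod 19).
    Then x = 51 + 55·2 = 161, valid modulo lcm(55, 19) = 1045: x ≡ 161 (mod 1045).
  Combine with x ≡ 6 (mod 8); new modulus lcm = 8360.
    Write x = 161 + 1045·t and substitute into x ≡ 6 (mod 8): 1045·t ≡ 6 − 161 = -155 (mod 8).
    Reduce coefficients mod 8: 5·t ≡ 5 (mod 8).
    The inverse of 5 mod 8 is 5 (since 5·5 = 25 = 3·8 + 1), so t ≡ 5·5 = 25 ≡ 1 (mod 8).
    Then x = 161 + 1045·1 = 1206, valid modulo lcm(1045, 8) = 8360: x ≡ 1206 (mod 8360).
Verify against each original: 1206 mod 11 = 7, 1206 mod 5 = 1, 1206 mod 19 = 9, 1206 mod 8 = 6.

x ≡ 1206 (mod 8360).


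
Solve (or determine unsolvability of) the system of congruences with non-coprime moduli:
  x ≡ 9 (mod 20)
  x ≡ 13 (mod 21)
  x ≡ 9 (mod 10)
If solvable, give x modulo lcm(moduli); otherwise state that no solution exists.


Moduli 20, 21, 10 are not pairwise coprime, so CRT works modulo lcm(m_i) when all pairwise compatibility conditions hold.
Pairwise compatibility: gcd(m_i, m_j) must divide a_i - a_j for every pair.
Merge one congruence at a time:
  Start: x ≡ 9 (mod 20).
  Combine with x ≡ 13 (mod 21): gcd(20, 21) = 1; 13 - 9 = 4, which IS divisible by 1, so compatible.
    Write x = 9 + 20·t and substitute into x ≡ 13 (mod 21): 20·t ≡ 13 − 9 = 4 (mod 21).
    The inverse of 20 mod 21 is 20 (since 20·20 = 400 = 19·21 + 1), so t ≡ 20·4 = 80 ≡ 17 (mod 21).
    Then x = 9 + 20·17 = 349, valid modulo lcm(20, 21) = 420: x ≡ 349 (mod 420).
  Combine with x ≡ 9 (mod 10): gcd(420, 10) = 10; 9 - 349 = -340, which IS divisible by 10, so compatible.
    Write x = 349 + 420·t and substitute into x ≡ 9 (mod 10): 420·t ≡ 9 − 349 = -340 (mod 10).
    Divide the congruence (and modulus) by g = 10: 42·t ≡ -34 (mod 1).
    Modulo 1 every t works; take t = 0.
    Then x = 349 + 420·0 = 349, valid modulo lcm(420, 10) = 420: x ≡ 349 (mod 420).
Verify: 349 mod 20 = 9, 349 mod 21 = 13, 349 mod 10 = 9.

x ≡ 349 (mod 420).


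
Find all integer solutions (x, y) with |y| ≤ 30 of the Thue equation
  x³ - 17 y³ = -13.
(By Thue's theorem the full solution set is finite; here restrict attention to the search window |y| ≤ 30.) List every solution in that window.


The equation is x³ - 17y³ = -13. For fixed y, x³ = 17·y³ − 13, so a solution requires the RHS to be a perfect cube.
Strategy: iterate y from -30 to 30, compute RHS = 17·y³ − 13, and check whether it is a (positive or negative) perfect cube.
Check small values of y:
  y = 0: RHS = -13 is not a perfect cube.
  y = 1: RHS = 4 is not a perfect cube.
  y = -1: RHS = -30 is not a perfect cube.
  y = 2: RHS = 123 is not a perfect cube.
  y = -2: RHS = -149 is not a perfect cube.
  y = 3: RHS = 446 is not a perfect cube.
  y = -3: RHS = -472 is not a perfect cube.
Continuing the search up to |y| = 30 finds no solutions either.
No (x, y) in the scanned range satisfies the equation.

No integer solutions with |y| ≤ 30.


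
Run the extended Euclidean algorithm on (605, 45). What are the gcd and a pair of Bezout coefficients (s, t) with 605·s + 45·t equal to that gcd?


Euclidean algorithm on (605, 45) — divide until remainder is 0:
  605 = 13 · 45 + 20
  45 = 2 · 20 + 5
  20 = 4 · 5 + 0
gcd(605, 45) = 5.
Track Bezout coefficients alongside the remainders: start with r₀ = 605 = a·1 + b·0 (s = 1, t = 0) and r₁ = 45 = a·0 + b·1 (s = 0, t = 1); each new remainder r_{k+1} = r_{k-1} − q_k·r_k inherits s_{k+1} = s_{k-1} − q_k·s_k, t_{k+1} = t_{k-1} − q_k·t_k, so r_k = a·s_k + b·t_k at every step:
  q = 13: r = 20, s = 1 − 13·0 = 1, t = 0 − 13·1 = -13  (check: 605·1 + 45·(-13) = 20)
  q = 2: r = 5, s = 0 − 2·1 = -2, t = 1 − 2·(-13) = 27  (check: 605·(-2) + 45·27 = 5)
The row with r = 5 (the gcd) gives the Bezout coefficients s = -2, t = 27.
Result: 605 · (-2) + 45 · (27) = 5.

gcd(605, 45) = 5; s = -2, t = 27 (check: 605·(-2) + 45·27 = 5).


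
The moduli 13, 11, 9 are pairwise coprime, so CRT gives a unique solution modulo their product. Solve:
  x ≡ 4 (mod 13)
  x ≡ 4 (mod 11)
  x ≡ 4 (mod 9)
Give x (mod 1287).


Moduli 13, 11, 9 are pairwise coprime; by CRT there is a unique solution modulo M = 13 · 11 · 9 = 1287.
Solve pairwise, accumulating the modulus:
  Start with x ≡ 4 (mod 13).
  Combine with x ≡ 4 (mod 11): since gcd(13, 11) = 1, we get a unique residue mod 143.
    Write x = 4 + 13·t and substitute into x ≡ 4 (mod 11): 13·t ≡ 4 − 4 = 0 (mod 11).
    Reduce coefficients mod 11: 2·t ≡ 0 (mod 11).
    The inverse of 2 mod 11 is 6 (since 2·6 = 12 = 1·11 + 1), so t ≡ 6·0 = 0 ≡ 0 (mod 11).
    Then x = 4 + 13·0 = 4, valid modulo lcm(13, 11) = 143: x ≡ 4 (mod 143).
  Combine with x ≡ 4 (mod 9): since gcd(143, 9) = 1, we get a unique residue mod 1287.
    Write x = 4 + 143·t and substitute into x ≡ 4 (mod 9): 143·t ≡ 4 − 4 = 0 (mod 9).
    Reduce coefficients mod 9: 8·t ≡ 0 (mod 9).
    The inverse of 8 mod 9 is 8 (since 8·8 = 64 = 7·9 + 1), so t ≡ 8·0 = 0 ≡ 0 (mod 9).
    Then x = 4 + 143·0 = 4, valid modulo lcm(143, 9) = 1287: x ≡ 4 (mod 1287).
Verify: 4 mod 13 = 4 ✓, 4 mod 11 = 4 ✓, 4 mod 9 = 4 ✓.

x ≡ 4 (mod 1287).


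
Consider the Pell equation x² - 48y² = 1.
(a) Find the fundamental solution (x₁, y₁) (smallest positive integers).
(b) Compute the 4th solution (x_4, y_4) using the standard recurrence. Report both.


Step 1: Find the fundamental solution (x₁, y₁) of x² - 48y² = 1.
  Expand √48 as a continued fraction. a₀ = ⌊√48⌋ = 6; iterate m_{k+1} = d_k·a_k − m_k, d_{k+1} = (48 − m_{k+1}²)/d_k, a_{k+1} = ⌊(a₀ + m_{k+1})/d_{k+1}⌋ (starting m₀ = 0, d₀ = 1), with convergents p_k = a_k·p_{k-1} + p_{k-2}, q_k = a_k·q_{k-1} + q_{k-2} (p₋₁ = 1, q₋₁ = 0):
  k = 0: a₀ = 6; p₀/q₀ = 6/1; p₀² − 48·q₀² = 36 − 48 = -12.
  k = 1: m = 6, d = 12, a = ⌊(6 + 6)/12⌋ = 1; p/q = (1·6 + 1)/(1·1 + 0) = 7/1; p² − 48·q² = 49 − 48 = 1.
  The first convergent with p² − 48·q² = 1 gives the fundamental solution (x₁, y₁) = (7, 1).
Step 2: Apply the recurrence (x_{n+1}, y_{n+1}) = (x₁x_n + 48y₁y_n, x₁y_n + y₁x_n) repeatedly.
  From (x_1, y_1) = (7, 1): x_2 = 7·7 + 48·1·1 = 97; y_2 = 7·1 + 1·7 = 14.
  From (x_2, y_2) = (97, 14): x_3 = 7·97 + 48·1·14 = 1351; y_3 = 7·14 + 1·97 = 195.
  From (x_3, y_3) = (1351, 195): x_4 = 7·1351 + 48·1·195 = 18817; y_4 = 7·195 + 1·1351 = 2716.
Step 3: Verify x_4² - 48·y_4² = 354079489 - 354079488 = 1 (should be 1). ✓

(x_1, y_1) = (7, 1); (x_4, y_4) = (18817, 2716).


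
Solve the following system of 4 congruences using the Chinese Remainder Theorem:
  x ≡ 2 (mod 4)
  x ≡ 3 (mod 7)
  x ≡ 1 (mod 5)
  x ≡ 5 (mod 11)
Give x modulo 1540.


Product of moduli M = 4 · 7 · 5 · 11 = 1540.
Merge one congruence at a time:
  Start: x ≡ 2 (mod 4).
  Combine with x ≡ 3 (mod 7); new modulus lcm = 28.
    Write x = 2 + 4·t and substitute into x ≡ 3 (mod 7): 4·t ≡ 3 − 2 = 1 (mod 7).
    The inverse of 4 mod 7 is 2 (since 4·2 = 8 = 1·7 + 1), so t ≡ 2·1 = 2 ≡ 2 (mod 7).
    Then x = 2 + 4·2 = 10, valid modulo lcm(4, 7) = 28: x ≡ 10 (mod 28).
  Combine with x ≡ 1 (mod 5); new modulus lcm = 140.
    Write x = 10 + 28·t and substitute into x ≡ 1 (mod 5): 28·t ≡ 1 − 10 = -9 (mod 5).
    Reduce coefficients mod 5: 3·t ≡ 1 (mod 5).
    The inverse of 3 mod 5 is 2 (since 3·2 = 6 = 1·5 + 1), so t ≡ 2·1 = 2 ≡ 2 (mod 5).
    Then x = 10 + 28·2 = 66, valid modulo lcm(28, 5) = 140: x ≡ 66 (mod 140).
  Combine with x ≡ 5 (mod 11); new modulus lcm = 1540.
    Write x = 66 + 140·t and substitute into x ≡ 5 (mod 11): 140·t ≡ 5 − 66 = -61 (mod 11).
    Reduce coefficients mod 11: 8·t ≡ 5 (mod 11).
    The inverse of 8 mod 11 is 7 (since 8·7 = 56 = 5·11 + 1), so t ≡ 7·5 = 35 ≡ 2 (mod 11).
    Then x = 66 + 140·2 = 346, valid modulo lcm(140, 11) = 1540: x ≡ 346 (mod 1540).
Verify against each original: 346 mod 4 = 2, 346 mod 7 = 3, 346 mod 5 = 1, 346 mod 11 = 5.

x ≡ 346 (mod 1540).


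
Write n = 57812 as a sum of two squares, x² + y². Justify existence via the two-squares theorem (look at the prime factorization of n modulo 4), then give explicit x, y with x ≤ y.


Step 1: Factor n = 57812 = 2^2 · 97 · 149.
Step 2: Check the mod-4 condition on each prime factor: 2 = 2 (special); 97 ≡ 1 (mod 4), exponent 1; 149 ≡ 1 (mod 4), exponent 1.
All primes ≡ 3 (mod 4) appear to even exponent (or don't appear), so by the two-squares theorem n IS expressible as a sum of two squares.
Step 3: Build a representation. Group n = k² · m with k = 2 and m = 97 · 149 = 14453 (a product of primes ≡ 1 (mod 4)); a representation of m scales to one of n via (k·x)² + (k·y)² = k²(x² + y²). Each prime p ≡ 1 (mod 4) is itself a sum of two squares; find a² by testing p − a² for a perfect square:
  97: 97 − 1² = 96, 97 − 2² = 93, 97 − 3² = 88, 97 − 4² = 81 = 9² ⇒ 97 = 4² + 9².
  149: 149 − 1² = 148, 149 − 2² = 145, 149 − 3² = 140, 149 − 4² = 133, 149 − 5² = 124, 149 − 6² = 113, 149 − 7² = 100 = 10² ⇒ 149 = 7² + 10².
  Combine using the Brahmagupta–Fibonacci identity (a² + b²)(c² + d²) = (ac − bd)² + (ad + bc)² = (ac + bd)² + (ad − bc)²:
  97 · 149 = 14453: from (4² + 9²)(7² + 10²), take (4·7 − 9·10, 4·10 + 9·7) = (28 − 90, 40 + 63) = (-62, 103); dropping signs (only squares matter) gives (62, 103); check 62² + 103² = 3844 + 10609 = 14453 ✓.
  Scale by k = 2: (2·62, 2·103) = (124, 206).
Step 4: Order so x ≤ y and verify: 124² + 206² = 15376 + 42436 = 57812 = n. ✓

n = 57812 = 124² + 206² (one valid representation with x ≤ y).


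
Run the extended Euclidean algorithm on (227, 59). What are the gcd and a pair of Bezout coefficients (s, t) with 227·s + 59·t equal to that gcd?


Euclidean algorithm on (227, 59) — divide until remainder is 0:
  227 = 3 · 59 + 50
  59 = 1 · 50 + 9
  50 = 5 · 9 + 5
  9 = 1 · 5 + 4
  5 = 1 · 4 + 1
  4 = 4 · 1 + 0
gcd(227, 59) = 1.
Track Bezout coefficients alongside the remainders: start with r₀ = 227 = a·1 + b·0 (s = 1, t = 0) and r₁ = 59 = a·0 + b·1 (s = 0, t = 1); each new remainder r_{k+1} = r_{k-1} − q_k·r_k inherits s_{k+1} = s_{k-1} − q_k·s_k, t_{k+1} = t_{k-1} − q_k·t_k, so r_k = a·s_k + b·t_k at every step:
  q = 3: r = 50, s = 1 − 3·0 = 1, t = 0 − 3·1 = -3  (check: 227·1 + 59·(-3) = 50)
  q = 1: r = 9, s = 0 − 1·1 = -1, t = 1 − 1·(-3) = 4  (check: 227·(-1) + 59·4 = 9)
  q = 5: r = 5, s = 1 − 5·(-1) = 6, t = -3 − 5·4 = -23  (check: 227·6 + 59·(-23) = 5)
  q = 1: r = 4, s = -1 − 1·6 = -7, t = 4 − 1·(-23) = 27  (check: 227·(-7) + 59·27 = 4)
  q = 1: r = 1, s = 6 − 1·(-7) = 13, t = -23 − 1·27 = -50  (check: 227·13 + 59·(-50) = 1)
The row with r = 1 (the gcd) gives the Bezout coefficients s = 13, t = -50.
Result: 227 · (13) + 59 · (-50) = 1.

gcd(227, 59) = 1; s = 13, t = -50 (check: 227·13 + 59·(-50) = 1).


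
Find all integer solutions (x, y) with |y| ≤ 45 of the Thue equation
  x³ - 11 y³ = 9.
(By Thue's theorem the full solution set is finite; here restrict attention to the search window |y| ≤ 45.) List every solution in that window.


The equation is x³ - 11y³ = 9. For fixed y, x³ = 11·y³ + 9, so a solution requires the RHS to be a perfect cube.
Strategy: iterate y from -45 to 45, compute RHS = 11·y³ + 9, and check whether it is a (positive or negative) perfect cube.
Check small values of y:
  y = 0: RHS = 9 is not a perfect cube.
  y = 1: RHS = 20 is not a perfect cube.
  y = -1: RHS = -2 is not a perfect cube.
  y = 2: RHS = 97 is not a perfect cube.
  y = -2: RHS = -79 is not a perfect cube.
  y = 3: RHS = 306 is not a perfect cube.
  y = -3: RHS = -288 is not a perfect cube.
Continuing the search up to |y| = 45 finds no solutions either.
No (x, y) in the scanned range satisfies the equation.

No integer solutions with |y| ≤ 45.


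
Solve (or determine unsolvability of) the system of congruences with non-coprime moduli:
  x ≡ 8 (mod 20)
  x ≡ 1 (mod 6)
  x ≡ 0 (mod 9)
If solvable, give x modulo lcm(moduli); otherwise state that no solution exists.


Moduli 20, 6, 9 are not pairwise coprime, so CRT works modulo lcm(m_i) when all pairwise compatibility conditions hold.
Pairwise compatibility: gcd(m_i, m_j) must divide a_i - a_j for every pair.
Merge one congruence at a time:
  Start: x ≡ 8 (mod 20).
  Combine with x ≡ 1 (mod 6): gcd(20, 6) = 2, and 1 - 8 = -7 is NOT divisible by 2.
    ⇒ system is inconsistent (no integer solution).

No solution (the system is inconsistent).


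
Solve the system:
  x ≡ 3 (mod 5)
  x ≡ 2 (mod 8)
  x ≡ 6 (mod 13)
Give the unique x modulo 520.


Moduli 5, 8, 13 are pairwise coprime; by CRT there is a unique solution modulo M = 5 · 8 · 13 = 520.
Solve pairwise, accumulating the modulus:
  Start with x ≡ 3 (mod 5).
  Combine with x ≡ 2 (mod 8): since gcd(5, 8) = 1, we get a unique residue mod 40.
    Write x = 3 + 5·t and substitute into x ≡ 2 (mod 8): 5·t ≡ 2 − 3 = -1 (mod 8).
    Reduce coefficients mod 8: 5·t ≡ 7 (mod 8).
    The inverse of 5 mod 8 is 5 (since 5·5 = 25 = 3·8 + 1), so t ≡ 5·7 = 35 ≡ 3 (mod 8).
    Then x = 3 + 5·3 = 18, valid modulo lcm(5, 8) = 40: x ≡ 18 (mod 40).
  Combine with x ≡ 6 (mod 13): since gcd(40, 13) = 1, we get a unique residue mod 520.
    Write x = 18 + 40·t and substitute into x ≡ 6 (mod 13): 40·t ≡ 6 − 18 = -12 (mod 13).
    Reduce coefficients mod 13: 1·t ≡ 1 (mod 13).
    So t ≡ 1 (mod 13).
    Then x = 18 + 40·1 = 58, valid modulo lcm(40, 13) = 520: x ≡ 58 (mod 520).
Verify: 58 mod 5 = 3 ✓, 58 mod 8 = 2 ✓, 58 mod 13 = 6 ✓.

x ≡ 58 (mod 520).


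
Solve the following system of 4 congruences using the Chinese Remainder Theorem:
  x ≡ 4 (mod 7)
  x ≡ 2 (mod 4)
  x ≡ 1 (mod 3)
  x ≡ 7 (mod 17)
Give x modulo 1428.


Product of moduli M = 7 · 4 · 3 · 17 = 1428.
Merge one congruence at a time:
  Start: x ≡ 4 (mod 7).
  Combine with x ≡ 2 (mod 4); new modulus lcm = 28.
    Write x = 4 + 7·t and substitute into x ≡ 2 (mod 4): 7·t ≡ 2 − 4 = -2 (mod 4).
    Reduce coefficients mod 4: 3·t ≡ 2 (mod 4).
    The inverse of 3 mod 4 is 3 (since 3·3 = 9 = 2·4 + 1), so t ≡ 3·2 = 6 ≡ 2 (mod 4).
    Then x = 4 + 7·2 = 18, valid modulo lcm(7, 4) = 28: x ≡ 18 (mod 28).
  Combine with x ≡ 1 (mod 3); new modulus lcm = 84.
    Write x = 18 + 28·t and substitute into x ≡ 1 (mod 3): 28·t ≡ 1 − 18 = -17 (mod 3).
    Reduce coefficients mod 3: 1·t ≡ 1 (mod 3).
    So t ≡ 1 (mod 3).
    Then x = 18 + 28·1 = 46, valid modulo lcm(28, 3) = 84: x ≡ 46 (mod 84).
  Combine with x ≡ 7 (mod 17); new modulus lcm = 1428.
    Write x = 46 + 84·t and substitute into x ≡ 7 (mod 17): 84·t ≡ 7 − 46 = -39 (mod 17).
    Reduce coefficients mod 17: 16·t ≡ 12 (mod 17).
    The inverse of 16 mod 17 is 16 (since 16·16 = 256 = 15·17 + 1), so t ≡ 16·12 = 192 ≡ 5 (mod 17).
    Then x = 46 + 84·5 = 466, valid modulo lcm(84, 17) = 1428: x ≡ 466 (mod 1428).
Verify against each original: 466 mod 7 = 4, 466 mod 4 = 2, 466 mod 3 = 1, 466 mod 17 = 7.

x ≡ 466 (mod 1428).


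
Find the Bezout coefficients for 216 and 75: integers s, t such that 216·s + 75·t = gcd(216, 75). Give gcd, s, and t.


Euclidean algorithm on (216, 75) — divide until remainder is 0:
  216 = 2 · 75 + 66
  75 = 1 · 66 + 9
  66 = 7 · 9 + 3
  9 = 3 · 3 + 0
gcd(216, 75) = 3.
Track Bezout coefficients alongside the remainders: start with r₀ = 216 = a·1 + b·0 (s = 1, t = 0) and r₁ = 75 = a·0 + b·1 (s = 0, t = 1); each new remainder r_{k+1} = r_{k-1} − q_k·r_k inherits s_{k+1} = s_{k-1} − q_k·s_k, t_{k+1} = t_{k-1} − q_k·t_k, so r_k = a·s_k + b·t_k at every step:
  q = 2: r = 66, s = 1 − 2·0 = 1, t = 0 − 2·1 = -2  (check: 216·1 + 75·(-2) = 66)
  q = 1: r = 9, s = 0 − 1·1 = -1, t = 1 − 1·(-2) = 3  (check: 216·(-1) + 75·3 = 9)
  q = 7: r = 3, s = 1 − 7·(-1) = 8, t = -2 − 7·3 = -23  (check: 216·8 + 75·(-23) = 3)
The row with r = 3 (the gcd) gives the Bezout coefficients s = 8, t = -23.
Result: 216 · (8) + 75 · (-23) = 3.

gcd(216, 75) = 3; s = 8, t = -23 (check: 216·8 + 75·(-23) = 3).


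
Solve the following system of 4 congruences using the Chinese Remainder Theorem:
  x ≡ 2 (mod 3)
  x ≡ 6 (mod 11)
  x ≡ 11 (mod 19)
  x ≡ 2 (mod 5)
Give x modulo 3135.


Product of moduli M = 3 · 11 · 19 · 5 = 3135.
Merge one congruence at a time:
  Start: x ≡ 2 (mod 3).
  Combine with x ≡ 6 (mod 11); new modulus lcm = 33.
    Write x = 2 + 3·t and substitute into x ≡ 6 (mod 11): 3·t ≡ 6 − 2 = 4 (mod 11).
    The inverse of 3 mod 11 is 4 (since 3·4 = 12 = 1·11 + 1), so t ≡ 4·4 = 16 ≡ 5 (mod 11).
    Then x = 2 + 3·5 = 17, valid modulo lcm(3, 11) = 33: x ≡ 17 (mod 33).
  Combine with x ≡ 11 (mod 19); new modulus lcm = 627.
    Write x = 17 + 33·t and substitute into x ≡ 11 (mod 19): 33·t ≡ 11 − 17 = -6 (mod 19).
    Reduce coefficients mod 19: 14·t ≡ 13 (mod 19).
    The inverse of 14 mod 19 is 15 (since 14·15 = 210 = 11·19 + 1), so t ≡ 15·13 = 195 ≡ 5 (mod 19).
    Then x = 17 + 33·5 = 182, valid modulo lcm(33, 19) = 627: x ≡ 182 (mod 627).
  Combine with x ≡ 2 (mod 5); new modulus lcm = 3135.
    Write x = 182 + 627·t and substitute into x ≡ 2 (mod 5): 627·t ≡ 2 − 182 = -180 (mod 5).
    Reduce coefficients mod 5: 2·t ≡ 0 (mod 5).
    The inverse of 2 mod 5 is 3 (since 2·3 = 6 = 1·5 + 1), so t ≡ 3·0 = 0 ≡ 0 (mod 5).
    Then x = 182 + 627·0 = 182, valid modulo lcm(627, 5) = 3135: x ≡ 182 (mod 3135).
Verify against each original: 182 mod 3 = 2, 182 mod 11 = 6, 182 mod 19 = 11, 182 mod 5 = 2.

x ≡ 182 (mod 3135).


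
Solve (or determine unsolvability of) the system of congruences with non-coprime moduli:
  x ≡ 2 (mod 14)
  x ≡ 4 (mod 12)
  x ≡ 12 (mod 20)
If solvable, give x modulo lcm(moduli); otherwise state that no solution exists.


Moduli 14, 12, 20 are not pairwise coprime, so CRT works modulo lcm(m_i) when all pairwise compatibility conditions hold.
Pairwise compatibility: gcd(m_i, m_j) must divide a_i - a_j for every pair.
Merge one congruence at a time:
  Start: x ≡ 2 (mod 14).
  Combine with x ≡ 4 (mod 12): gcd(14, 12) = 2; 4 - 2 = 2, which IS divisible by 2, so compatible.
    Write x = 2 + 14·t and substitute into x ≡ 4 (mod 12): 14·t ≡ 4 − 2 = 2 (mod 12).
    Divide the congruence (and modulus) by g = 2: 7·t ≡ 1 (mod 6).
    Reduce coefficients mod 6: 1·t ≡ 1 (mod 6).
    So t ≡ 1 (mod 6).
    Then x = 2 + 14·1 = 16, valid modulo lcm(14, 12) = 84: x ≡ 16 (mod 84).
  Combine with x ≡ 12 (mod 20): gcd(84, 20) = 4; 12 - 16 = -4, which IS divisible by 4, so compatible.
    Write x = 16 + 84·t and substitute into x ≡ 12 (mod 20): 84·t ≡ 12 − 16 = -4 (mod 20).
    Divide the congruence (and modulus) by g = 4: 21·t ≡ -1 (mod 5).
    Reduce coefficients mod 5: 1·t ≡ 4 (mod 5).
    So t ≡ 4 (mod 5).
    Then x = 16 + 84·4 = 352, valid modulo lcm(84, 20) = 420: x ≡ 352 (mod 420).
Verify: 352 mod 14 = 2, 352 mod 12 = 4, 352 mod 20 = 12.

x ≡ 352 (mod 420).


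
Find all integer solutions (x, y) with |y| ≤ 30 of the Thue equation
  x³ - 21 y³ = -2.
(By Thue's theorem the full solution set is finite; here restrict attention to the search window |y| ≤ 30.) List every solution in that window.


The equation is x³ - 21y³ = -2. For fixed y, x³ = 21·y³ − 2, so a solution requires the RHS to be a perfect cube.
Strategy: iterate y from -30 to 30, compute RHS = 21·y³ − 2, and check whether it is a (positive or negative) perfect cube.
Check small values of y:
  y = 0: RHS = -2 is not a perfect cube.
  y = 1: RHS = 19 is not a perfect cube.
  y = -1: RHS = -23 is not a perfect cube.
  y = 2: RHS = 166 is not a perfect cube.
  y = -2: RHS = -170 is not a perfect cube.
  y = 3: RHS = 565 is not a perfect cube.
  y = -3: RHS = -569 is not a perfect cube.
Continuing the search up to |y| = 30 finds no solutions either.
No (x, y) in the scanned range satisfies the equation.

No integer solutions with |y| ≤ 30.


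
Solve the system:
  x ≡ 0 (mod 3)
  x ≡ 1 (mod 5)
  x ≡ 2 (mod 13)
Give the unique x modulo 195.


Moduli 3, 5, 13 are pairwise coprime; by CRT there is a unique solution modulo M = 3 · 5 · 13 = 195.
Solve pairwise, accumulating the modulus:
  Start with x ≡ 0 (mod 3).
  Combine with x ≡ 1 (mod 5): since gcd(3, 5) = 1, we get a unique residue mod 15.
    Write x = 0 + 3·t and substitute into x ≡ 1 (mod 5): 3·t ≡ 1 − 0 = 1 (mod 5).
    The inverse of 3 mod 5 is 2 (since 3·2 = 6 = 1·5 + 1), so t ≡ 2·1 = 2 ≡ 2 (mod 5).
    Then x = 0 + 3·2 = 6, valid modulo lcm(3, 5) = 15: x ≡ 6 (mod 15).
  Combine with x ≡ 2 (mod 13): since gcd(15, 13) = 1, we get a unique residue mod 195.
    Write x = 6 + 15·t and substitute into x ≡ 2 (mod 13): 15·t ≡ 2 − 6 = -4 (mod 13).
    Reduce coefficients mod 13: 2·t ≡ 9 (mod 13).
    The inverse of 2 mod 13 is 7 (since 2·7 = 14 = 1·13 + 1), so t ≡ 7·9 = 63 ≡ 11 (mod 13).
    Then x = 6 + 15·11 = 171, valid modulo lcm(15, 13) = 195: x ≡ 171 (mod 195).
Verify: 171 mod 3 = 0 ✓, 171 mod 5 = 1 ✓, 171 mod 13 = 2 ✓.

x ≡ 171 (mod 195).


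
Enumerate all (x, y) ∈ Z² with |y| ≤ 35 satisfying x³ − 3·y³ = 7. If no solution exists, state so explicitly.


The equation is x³ - 3y³ = 7. For fixed y, x³ = 3·y³ + 7, so a solution requires the RHS to be a perfect cube.
Strategy: iterate y from -35 to 35, compute RHS = 3·y³ + 7, and check whether it is a (positive or negative) perfect cube.
Check small values of y:
  y = 0: RHS = 7 is not a perfect cube.
  y = 1: RHS = 10 is not a perfect cube.
  y = -1: RHS = 4 is not a perfect cube.
  y = 2: RHS = 31 is not a perfect cube.
  y = -2: RHS = -17 is not a perfect cube.
  y = 3: RHS = 88 is not a perfect cube.
  y = -3: RHS = -74 is not a perfect cube.
Continuing the search up to |y| = 35 finds no solutions either.
No (x, y) in the scanned range satisfies the equation.

No integer solutions with |y| ≤ 35.


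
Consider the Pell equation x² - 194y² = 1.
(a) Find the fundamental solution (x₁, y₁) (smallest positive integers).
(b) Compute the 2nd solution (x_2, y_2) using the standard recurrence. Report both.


Step 1: Find the fundamental solution (x₁, y₁) of x² - 194y² = 1.
  Expand √194 as a continued fraction. a₀ = ⌊√194⌋ = 13; iterate m_{k+1} = d_k·a_k − m_k, d_{k+1} = (194 − m_{k+1}²)/d_k, a_{k+1} = ⌊(a₀ + m_{k+1})/d_{k+1}⌋ (starting m₀ = 0, d₀ = 1), with convergents p_k = a_k·p_{k-1} + p_{k-2}, q_k = a_k·q_{k-1} + q_{k-2} (p₋₁ = 1, q₋₁ = 0):
  k = 0: a₀ = 13; p₀/q₀ = 13/1; p₀² − 194·q₀² = 169 − 194 = -25.
  k = 1: m = 13, d = 25, a = ⌊(13 + 13)/25⌋ = 1; p/q = (1·13 + 1)/(1·1 + 0) = 14/1; p² − 194·q² = 196 − 194 = 2.
  k = 2: m = 12, d = 2, a = ⌊(13 + 12)/2⌋ = 12; p/q = (12·14 + 13)/(12·1 + 1) = 181/13; p² − 194·q² = 32761 − 32786 = -25.
  k = 3: m = 12, d = 25, a = ⌊(13 + 12)/25⌋ = 1; p/q = (1·181 + 14)/(1·13 + 1) = 195/14; p² − 194·q² = 38025 − 38024 = 1.
  The first convergent with p² − 194·q² = 1 gives the fundamental solution (x₁, y₁) = (195, 14).
Step 2: Apply the recurrence (x_{n+1}, y_{n+1}) = (x₁x_n + 194y₁y_n, x₁y_n + y₁x_n) repeatedly.
  From (x_1, y_1) = (195, 14): x_2 = 195·195 + 194·14·14 = 76049; y_2 = 195·14 + 14·195 = 5460.
Step 3: Verify x_2² - 194·y_2² = 5783450401 - 5783450400 = 1 (should be 1). ✓

(x_1, y_1) = (195, 14); (x_2, y_2) = (76049, 5460).
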